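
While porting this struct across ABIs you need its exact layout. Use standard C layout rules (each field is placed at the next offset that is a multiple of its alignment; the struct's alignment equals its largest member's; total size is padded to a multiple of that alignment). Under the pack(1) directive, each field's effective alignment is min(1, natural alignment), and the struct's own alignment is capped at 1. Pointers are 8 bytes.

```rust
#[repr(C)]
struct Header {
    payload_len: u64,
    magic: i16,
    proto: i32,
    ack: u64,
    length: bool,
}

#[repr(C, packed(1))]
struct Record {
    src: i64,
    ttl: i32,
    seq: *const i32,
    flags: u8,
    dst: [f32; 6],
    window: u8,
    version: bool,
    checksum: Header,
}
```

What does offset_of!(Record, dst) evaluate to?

Header: payload_len at 0 (size 8, align 8) → ends 8; magic at 8 (size 2, align 2) → ends 10; pad 2 to align 4 for proto; proto at 12 (size 4, align 4) → ends 16; ack at 16 (size 8, align 8) → ends 24; length at 24 (size 1, align 1) → ends 25; tail pad 7 to reach multiple of 8; total 32 bytes, alignment 8
src at 0 (size 8, align 1) → ends 8
ttl at 8 (size 4, align 1) → ends 12
seq at 12 (size 8, align 1) → ends 20
flags at 20 (size 1, align 1) → ends 21
dst at 21 (size 24, align 1) → ends 45

21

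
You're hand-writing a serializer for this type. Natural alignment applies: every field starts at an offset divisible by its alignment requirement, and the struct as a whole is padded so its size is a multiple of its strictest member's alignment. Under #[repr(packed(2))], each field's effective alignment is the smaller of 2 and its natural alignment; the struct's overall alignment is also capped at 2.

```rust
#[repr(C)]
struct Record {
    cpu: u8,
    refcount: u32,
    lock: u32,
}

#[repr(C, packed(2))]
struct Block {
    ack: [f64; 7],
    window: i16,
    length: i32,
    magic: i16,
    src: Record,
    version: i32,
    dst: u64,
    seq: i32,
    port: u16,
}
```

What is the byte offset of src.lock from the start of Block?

Record: cpu at 0 (size 1, align 1) → ends 1; pad 3 to align 4 for refcount; refcount at 4 (size 4, align 4) → ends 8; lock at 8 (size 4, align 4) → ends 12; total 12 bytes, alignment 4
ack at 0 (size 56, align 2) → ends 56
window at 56 (size 2, align 2) → ends 58
length at 58 (size 4, align 2) → ends 62
magic at 62 (size 2, align 2) → ends 64
src at 64 (size 12, align 2) → ends 76
within Record: lock at 8
64 + 8 = 72

72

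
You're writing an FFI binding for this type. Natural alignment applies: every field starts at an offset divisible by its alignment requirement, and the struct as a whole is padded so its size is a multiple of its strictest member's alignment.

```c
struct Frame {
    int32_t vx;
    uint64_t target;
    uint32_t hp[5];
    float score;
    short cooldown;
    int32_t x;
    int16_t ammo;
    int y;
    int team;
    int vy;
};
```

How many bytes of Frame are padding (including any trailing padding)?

8

@0: vx [4B, align 4] → 4
+4 pad (align 8)
@8: target [8B, align 8] → 16
@16: hp [20B, align 4] → 36
@36: score [4B, align 4] → 40
@40: cooldown [2B, align 2] → 42
+2 pad (align 4)
@44: x [4B, align 4] → 48
@48: ammo [2B, align 2] → 50
+2 pad (align 4)
@52: y [4B, align 4] → 56
@56: team [4B, align 4] → 60
@60: vy [4B, align 4] → 64
size 64, align 8
data bytes 56, size 64 → padding 8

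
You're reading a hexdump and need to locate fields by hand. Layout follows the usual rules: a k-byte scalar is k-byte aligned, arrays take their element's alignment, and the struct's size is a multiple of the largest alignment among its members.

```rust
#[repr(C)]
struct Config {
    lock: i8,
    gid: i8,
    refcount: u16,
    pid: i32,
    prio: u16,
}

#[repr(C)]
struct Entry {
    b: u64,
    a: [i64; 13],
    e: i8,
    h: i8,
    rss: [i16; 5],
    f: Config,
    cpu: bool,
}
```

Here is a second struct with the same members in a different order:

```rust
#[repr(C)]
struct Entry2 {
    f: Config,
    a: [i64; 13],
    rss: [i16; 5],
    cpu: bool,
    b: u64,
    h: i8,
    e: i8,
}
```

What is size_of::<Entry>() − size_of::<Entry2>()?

Config: @0: lock [1B, align 1] → 1; @1: gid [1B, align 1] → 2; @2: refcount [2B, align 2] → 4; @4: pid [4B, align 4] → 8; @8: prio [2B, align 2] → 10; +2 tail pad (align 4); size 12, align 4
@0: b [8B, align 8] → 8
@8: a [104B, align 8] → 112
@112: e [1B, align 1] → 113
@113: h [1B, align 1] → 114
@114: rss [10B, align 2] → 124
@124: f [12B, align 4] → 136
@136: cpu [1B, align 1] → 137
+7 tail pad (align 8)
size 144, align 8
— Entry2 —
@0: f [12B, align 4] → 12
+4 pad (align 8)
@16: a [104B, align 8] → 120
@120: rss [10B, align 2] → 130
@130: cpu [1B, align 1] → 131
+5 pad (align 8)
@136: b [8B, align 8] → 144
@144: h [1B, align 1] → 145
@145: e [1B, align 1] → 146
+6 tail pad (align 8)
size 152, align 8
144 − 152 = -8

-8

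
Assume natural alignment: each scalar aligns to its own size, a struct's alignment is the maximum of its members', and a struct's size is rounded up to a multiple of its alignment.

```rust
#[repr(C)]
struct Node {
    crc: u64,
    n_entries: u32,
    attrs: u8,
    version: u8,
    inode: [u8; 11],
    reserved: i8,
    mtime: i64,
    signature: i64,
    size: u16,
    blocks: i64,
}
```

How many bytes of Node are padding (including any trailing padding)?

crc at 0 (size 8, align 8) → ends 8
n_entries at 8 (size 4, align 4) → ends 12
attrs at 12 (size 1, align 1) → ends 13
version at 13 (size 1, align 1) → ends 14
inode at 14 (size 11, align 1) → ends 25
reserved at 25 (size 1, align 1) → ends 26
pad 6 to align 8 for mtime
mtime at 32 (size 8, align 8) → ends 40
signature at 40 (size 8, align 8) → ends 48
size at 48 (size 2, align 2) → ends 50
pad 6 to align 8 for blocks
blocks at 56 (size 8, align 8) → ends 64
total 64 bytes, alignment 8
data bytes 52, size 64 → padding 12

12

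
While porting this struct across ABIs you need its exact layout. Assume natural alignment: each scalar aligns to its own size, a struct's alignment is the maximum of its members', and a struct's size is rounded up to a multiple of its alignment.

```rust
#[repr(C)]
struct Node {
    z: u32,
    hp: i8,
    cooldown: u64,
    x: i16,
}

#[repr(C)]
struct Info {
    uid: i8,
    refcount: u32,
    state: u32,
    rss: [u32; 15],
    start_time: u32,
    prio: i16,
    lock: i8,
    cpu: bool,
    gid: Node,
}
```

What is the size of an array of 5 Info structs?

520

Node: 0..4  z  (4B, 4-aligned); 4..5  hp  (1B, 1-aligned); 5..8  -- padding (3B); 8..16  cooldown  (8B, 8-aligned); 16..18  x  (2B, 2-aligned); 18..24  -- tail padding (6B); sizeof = 24, alignof = 8
0..1  uid  (1B, 1-aligned)
1..4  -- padding (3B)
4..8  refcount  (4B, 4-aligned)
8..12  state  (4B, 4-aligned)
12..72  rss  (60B, 4-aligned)
72..76  start_time  (4B, 4-aligned)
76..78  prio  (2B, 2-aligned)
78..79  lock  (1B, 1-aligned)
79..80  cpu  (1B, 1-aligned)
80..104  gid  (24B, 8-aligned)
sizeof = 104, alignof = 8
array of 5: 5 × 104 = 520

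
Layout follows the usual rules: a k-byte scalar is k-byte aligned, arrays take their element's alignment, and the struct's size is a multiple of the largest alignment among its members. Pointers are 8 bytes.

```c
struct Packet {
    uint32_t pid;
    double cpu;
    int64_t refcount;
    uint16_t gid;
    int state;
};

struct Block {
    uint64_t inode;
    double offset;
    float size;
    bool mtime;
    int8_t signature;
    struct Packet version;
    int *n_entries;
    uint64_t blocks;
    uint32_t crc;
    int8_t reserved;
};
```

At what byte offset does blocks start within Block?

Packet: @0: pid [4B, align 4] → 4; +4 pad (align 8); @8: cpu [8B, align 8] → 16; @16: refcount [8B, align 8] → 24; @24: gid [2B, align 2] → 26; +2 pad (align 4); @28: state [4B, align 4] → 32; size 32, align 8
@0: inode [8B, align 8] → 8
@8: offset [8B, align 8] → 16
@16: size [4B, align 4] → 20
@20: mtime [1B, align 1] → 21
@21: signature [1B, align 1] → 22
+2 pad (align 8)
@24: version [32B, align 8] → 56
@56: n_entries [8B, align 8] → 64
@64: blocks [8B, align 8] → 72

64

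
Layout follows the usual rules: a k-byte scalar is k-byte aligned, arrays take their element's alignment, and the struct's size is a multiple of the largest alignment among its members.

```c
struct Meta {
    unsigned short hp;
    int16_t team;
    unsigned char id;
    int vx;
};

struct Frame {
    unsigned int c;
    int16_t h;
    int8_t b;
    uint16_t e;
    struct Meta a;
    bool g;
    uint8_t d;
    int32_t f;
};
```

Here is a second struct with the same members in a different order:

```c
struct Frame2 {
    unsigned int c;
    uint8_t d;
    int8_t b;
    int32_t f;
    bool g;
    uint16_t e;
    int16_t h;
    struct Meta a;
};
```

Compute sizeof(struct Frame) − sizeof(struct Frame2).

Meta: hp at 0 (size 2, align 2) → ends 2; team at 2 (size 2, align 2) → ends 4; id at 4 (size 1, align 1) → ends 5; pad 3 to align 4 for vx; vx at 8 (size 4, align 4) → ends 12; total 12 bytes, alignment 4
c at 0 (size 4, align 4) → ends 4
h at 4 (size 2, align 2) → ends 6
b at 6 (size 1, align 1) → ends 7
pad 1 to align 2 for e
e at 8 (size 2, align 2) → ends 10
pad 2 to align 4 for a
a at 12 (size 12, align 4) → ends 24
g at 24 (size 1, align 1) → ends 25
d at 25 (size 1, align 1) → ends 26
pad 2 to align 4 for f
f at 28 (size 4, align 4) → ends 32
total 32 bytes, alignment 4
— Frame2 —
c at 0 (size 4, align 4) → ends 4
d at 4 (size 1, align 1) → ends 5
b at 5 (size 1, align 1) → ends 6
pad 2 to align 4 for f
f at 8 (size 4, align 4) → ends 12
g at 12 (size 1, align 1) → ends 13
pad 1 to align 2 for e
e at 14 (size 2, align 2) → ends 16
h at 16 (size 2, align 2) → ends 18
pad 2 to align 4 for a
a at 20 (size 12, align 4) → ends 32
total 32 bytes, alignment 4
32 − 32 = 0

0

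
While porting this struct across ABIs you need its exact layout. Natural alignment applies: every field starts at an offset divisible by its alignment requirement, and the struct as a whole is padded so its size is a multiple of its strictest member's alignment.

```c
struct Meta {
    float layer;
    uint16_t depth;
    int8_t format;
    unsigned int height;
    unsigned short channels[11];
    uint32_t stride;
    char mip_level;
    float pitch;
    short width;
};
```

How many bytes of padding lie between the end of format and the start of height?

0..4  layer  (4B, 4-aligned)
4..6  depth  (2B, 2-aligned)
6..7  format  (1B, 1-aligned)
7..8  -- padding (1B)
8..12  height  (4B, 4-aligned)

1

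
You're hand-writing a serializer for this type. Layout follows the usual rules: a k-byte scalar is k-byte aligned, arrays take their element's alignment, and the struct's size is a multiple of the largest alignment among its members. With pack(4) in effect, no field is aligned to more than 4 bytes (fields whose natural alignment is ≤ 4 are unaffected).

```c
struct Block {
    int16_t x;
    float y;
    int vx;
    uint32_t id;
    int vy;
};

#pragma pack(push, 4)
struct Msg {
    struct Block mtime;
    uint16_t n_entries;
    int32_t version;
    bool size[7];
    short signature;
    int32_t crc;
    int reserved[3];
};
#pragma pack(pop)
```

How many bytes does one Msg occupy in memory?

56

Block: 0..2  x  (2B, 2-aligned); 2..4  -- padding (2B); 4..8  y  (4B, 4-aligned); 8..12  vx  (4B, 4-aligned); 12..16  id  (4B, 4-aligned); 16..20  vy  (4B, 4-aligned); sizeof = 20, alignof = 4
0..20  mtime  (20B, 4-aligned)
20..22  n_entries  (2B, 2-aligned)
22..24  -- padding (2B)
24..28  version  (4B, 4-aligned)
28..35  size  (7B, 1-aligned)
35..36  -- padding (1B)
36..38  signature  (2B, 2-aligned)
38..40  -- padding (2B)
40..44  crc  (4B, 4-aligned)
44..56  reserved  (12B, 4-aligned)
sizeof = 56, alignof = 4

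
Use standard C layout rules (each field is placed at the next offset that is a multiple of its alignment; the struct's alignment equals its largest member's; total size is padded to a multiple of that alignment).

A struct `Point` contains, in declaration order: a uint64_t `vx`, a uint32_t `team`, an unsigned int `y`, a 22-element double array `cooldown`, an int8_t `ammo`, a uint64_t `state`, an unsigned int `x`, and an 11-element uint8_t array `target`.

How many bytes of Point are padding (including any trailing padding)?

vx at 0 (size 8, align 8) → ends 8
team at 8 (size 4, align 4) → ends 12
y at 12 (size 4, align 4) → ends 16
cooldown at 16 (size 176, align 8) → ends 192
ammo at 192 (size 1, align 1) → ends 193
pad 7 to align 8 for state
state at 200 (size 8, align 8) → ends 208
x at 208 (size 4, align 4) → ends 212
target at 212 (size 11, align 1) → ends 223
tail pad 1 to reach multiple of 8
total 224 bytes, alignment 8
data bytes 216, size 224 → padding 8

8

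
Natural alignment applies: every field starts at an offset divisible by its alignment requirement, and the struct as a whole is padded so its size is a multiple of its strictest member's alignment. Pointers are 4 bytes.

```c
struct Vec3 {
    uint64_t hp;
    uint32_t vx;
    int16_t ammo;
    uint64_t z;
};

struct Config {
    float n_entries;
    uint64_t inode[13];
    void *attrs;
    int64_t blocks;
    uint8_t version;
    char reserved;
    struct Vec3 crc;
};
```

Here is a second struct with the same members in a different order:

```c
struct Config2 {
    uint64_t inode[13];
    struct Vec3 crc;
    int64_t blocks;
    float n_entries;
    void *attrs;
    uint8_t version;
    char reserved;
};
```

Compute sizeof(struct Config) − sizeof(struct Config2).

8

Vec3: @0: hp [8B, align 8] → 8; @8: vx [4B, align 4] → 12; @12: ammo [2B, align 2] → 14; +2 pad (align 8); @16: z [8B, align 8] → 24; size 24, align 8
@0: n_entries [4B, align 4] → 4
+4 pad (align 8)
@8: inode [104B, align 8] → 112
@112: attrs [4B, align 4] → 116
+4 pad (align 8)
@120: blocks [8B, align 8] → 128
@128: version [1B, align 1] → 129
@129: reserved [1B, align 1] → 130
+6 pad (align 8)
@136: crc [24B, align 8] → 160
size 160, align 8
— Config2 —
@0: inode [104B, align 8] → 104
@104: crc [24B, align 8] → 128
@128: blocks [8B, align 8] → 136
@136: n_entries [4B, align 4] → 140
@140: attrs [4B, align 4] → 144
@144: version [1B, align 1] → 145
@145: reserved [1B, align 1] → 146
+6 tail pad (align 8)
size 152, align 8
160 − 152 = 8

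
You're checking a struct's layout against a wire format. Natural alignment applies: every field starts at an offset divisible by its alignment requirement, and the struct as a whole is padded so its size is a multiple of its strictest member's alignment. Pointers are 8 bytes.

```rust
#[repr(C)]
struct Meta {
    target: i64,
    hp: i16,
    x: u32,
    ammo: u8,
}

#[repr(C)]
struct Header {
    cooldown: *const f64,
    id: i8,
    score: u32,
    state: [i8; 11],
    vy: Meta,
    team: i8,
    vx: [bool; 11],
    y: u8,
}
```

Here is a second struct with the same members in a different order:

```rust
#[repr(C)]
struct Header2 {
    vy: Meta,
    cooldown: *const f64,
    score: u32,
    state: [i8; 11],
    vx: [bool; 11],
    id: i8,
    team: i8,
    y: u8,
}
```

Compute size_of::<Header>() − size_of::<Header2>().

8

Meta: @0: target [8B, align 8] → 8; @8: hp [2B, align 2] → 10; +2 pad (align 4); @12: x [4B, align 4] → 16; @16: ammo [1B, align 1] → 17; +7 tail pad (align 8); size 24, align 8
@0: cooldown [8B, align 8] → 8
@8: id [1B, align 1] → 9
+3 pad (align 4)
@12: score [4B, align 4] → 16
@16: state [11B, align 1] → 27
+5 pad (align 8)
@32: vy [24B, align 8] → 56
@56: team [1B, align 1] → 57
@57: vx [11B, align 1] → 68
@68: y [1B, align 1] → 69
+3 tail pad (align 8)
size 72, align 8
— Header2 —
@0: vy [24B, align 8] → 24
@24: cooldown [8B, align 8] → 32
@32: score [4B, align 4] → 36
@36: state [11B, align 1] → 47
@47: vx [11B, align 1] → 58
@58: id [1B, align 1] → 59
@59: team [1B, align 1] → 60
@60: y [1B, align 1] → 61
+3 tail pad (align 8)
size 64, align 8
72 − 64 = 8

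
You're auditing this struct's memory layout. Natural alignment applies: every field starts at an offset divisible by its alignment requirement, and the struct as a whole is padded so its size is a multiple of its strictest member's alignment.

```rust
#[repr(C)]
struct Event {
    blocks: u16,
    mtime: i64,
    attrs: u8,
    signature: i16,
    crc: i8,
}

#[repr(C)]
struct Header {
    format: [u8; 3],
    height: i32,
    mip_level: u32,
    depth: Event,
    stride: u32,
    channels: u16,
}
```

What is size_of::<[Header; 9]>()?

432

Event: blocks at 0 (size 2, align 2) → ends 2; pad 6 to align 8 for mtime; mtime at 8 (size 8, align 8) → ends 16; attrs at 16 (size 1, align 1) → ends 17; pad 1 to align 2 for signature; signature at 18 (size 2, align 2) → ends 20; crc at 20 (size 1, align 1) → ends 21; tail pad 3 to reach multiple of 8; total 24 bytes, alignment 8
format at 0 (size 3, align 1) → ends 3
pad 1 to align 4 for height
height at 4 (size 4, align 4) → ends 8
mip_level at 8 (size 4, align 4) → ends 12
pad 4 to align 8 for depth
depth at 16 (size 24, align 8) → ends 40
stride at 40 (size 4, align 4) → ends 44
channels at 44 (size 2, align 2) → ends 46
tail pad 2 to reach multiple of 8
total 48 bytes, alignment 8
array of 9: 9 × 48 = 432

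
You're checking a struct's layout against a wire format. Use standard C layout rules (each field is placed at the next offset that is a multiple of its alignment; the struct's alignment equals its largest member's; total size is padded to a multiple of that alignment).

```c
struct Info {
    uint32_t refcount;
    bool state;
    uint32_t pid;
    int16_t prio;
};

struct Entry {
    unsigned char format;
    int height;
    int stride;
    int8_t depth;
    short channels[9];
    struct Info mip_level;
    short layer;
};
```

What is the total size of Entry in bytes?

52

Info: 0..4  refcount  (4B, 4-aligned); 4..5  state  (1B, 1-aligned); 5..8  -- padding (3B); 8..12  pid  (4B, 4-aligned); 12..14  prio  (2B, 2-aligned); 14..16  -- tail padding (2B); sizeof = 16, alignof = 4
0..1  format  (1B, 1-aligned)
1..4  -- padding (3B)
4..8  height  (4B, 4-aligned)
8..12  stride  (4B, 4-aligned)
12..13  depth  (1B, 1-aligned)
13..14  -- padding (1B)
14..32  channels  (18B, 2-aligned)
32..48  mip_level  (16B, 4-aligned)
48..50  layer  (2B, 2-aligned)
50..52  -- tail padding (2B)
sizeof = 52, alignof = 4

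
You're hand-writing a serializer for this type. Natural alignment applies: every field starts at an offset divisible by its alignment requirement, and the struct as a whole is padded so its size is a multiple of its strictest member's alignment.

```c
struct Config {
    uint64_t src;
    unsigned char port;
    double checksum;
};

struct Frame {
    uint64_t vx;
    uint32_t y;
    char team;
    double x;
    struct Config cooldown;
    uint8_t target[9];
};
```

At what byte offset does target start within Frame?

Config: @0: src [8B, align 8] → 8; @8: port [1B, align 1] → 9; +7 pad (align 8); @16: checksum [8B, align 8] → 24; size 24, align 8
@0: vx [8B, align 8] → 8
@8: y [4B, align 4] → 12
@12: team [1B, align 1] → 13
+3 pad (align 8)
@16: x [8B, align 8] → 24
@24: cooldown [24B, align 8] → 48
@48: target [9B, align 1] → 57

48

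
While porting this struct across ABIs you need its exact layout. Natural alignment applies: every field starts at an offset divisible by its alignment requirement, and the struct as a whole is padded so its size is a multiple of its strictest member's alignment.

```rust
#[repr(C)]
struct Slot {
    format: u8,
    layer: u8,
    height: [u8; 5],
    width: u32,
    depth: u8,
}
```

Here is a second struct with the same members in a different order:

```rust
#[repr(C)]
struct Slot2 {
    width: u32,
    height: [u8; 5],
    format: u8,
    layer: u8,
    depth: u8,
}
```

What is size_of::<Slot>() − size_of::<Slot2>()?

0..1  format  (1B, 1-aligned)
1..2  layer  (1B, 1-aligned)
2..7  height  (5B, 1-aligned)
7..8  -- padding (1B)
8..12  width  (4B, 4-aligned)
12..13  depth  (1B, 1-aligned)
13..16  -- tail padding (3B)
sizeof = 16, alignof = 4
— Slot2 —
0..4  width  (4B, 4-aligned)
4..9  height  (5B, 1-aligned)
9..10  format  (1B, 1-aligned)
10..11  layer  (1B, 1-aligned)
11..12  depth  (1B, 1-aligned)
sizeof = 12, alignof = 4
16 − 12 = 4

4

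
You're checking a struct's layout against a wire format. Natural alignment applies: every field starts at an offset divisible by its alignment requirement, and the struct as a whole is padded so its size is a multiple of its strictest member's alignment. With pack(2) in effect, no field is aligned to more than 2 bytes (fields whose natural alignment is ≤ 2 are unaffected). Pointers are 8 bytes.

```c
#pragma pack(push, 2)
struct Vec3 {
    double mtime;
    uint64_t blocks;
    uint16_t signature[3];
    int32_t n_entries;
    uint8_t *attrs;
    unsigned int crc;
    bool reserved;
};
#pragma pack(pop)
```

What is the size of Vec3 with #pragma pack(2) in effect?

40

mtime at 0 (size 8, align 2) → ends 8
blocks at 8 (size 8, align 2) → ends 16
signature at 16 (size 6, align 2) → ends 22
n_entries at 22 (size 4, align 2) → ends 26
attrs at 26 (size 8, align 2) → ends 34
crc at 34 (size 4, align 2) → ends 38
reserved at 38 (size 1, align 1) → ends 39
tail pad 1 to reach multiple of 2
total 40 bytes, alignment 2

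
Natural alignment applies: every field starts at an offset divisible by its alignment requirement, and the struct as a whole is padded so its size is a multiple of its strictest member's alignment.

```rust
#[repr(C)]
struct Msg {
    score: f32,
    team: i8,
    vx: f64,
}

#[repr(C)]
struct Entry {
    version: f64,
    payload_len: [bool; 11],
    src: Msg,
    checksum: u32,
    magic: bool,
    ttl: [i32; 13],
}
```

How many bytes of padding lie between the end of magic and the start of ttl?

3

Msg: score at 0 (size 4, align 4) → ends 4; team at 4 (size 1, align 1) → ends 5; pad 3 to align 8 for vx; vx at 8 (size 8, align 8) → ends 16; total 16 bytes, alignment 8
version at 0 (size 8, align 8) → ends 8
payload_len at 8 (size 11, align 1) → ends 19
pad 5 to align 8 for src
src at 24 (size 16, align 8) → ends 40
checksum at 40 (size 4, align 4) → ends 44
magic at 44 (size 1, align 1) → ends 45
pad 3 to align 4 for ttl
ttl at 48 (size 52, align 4) → ends 100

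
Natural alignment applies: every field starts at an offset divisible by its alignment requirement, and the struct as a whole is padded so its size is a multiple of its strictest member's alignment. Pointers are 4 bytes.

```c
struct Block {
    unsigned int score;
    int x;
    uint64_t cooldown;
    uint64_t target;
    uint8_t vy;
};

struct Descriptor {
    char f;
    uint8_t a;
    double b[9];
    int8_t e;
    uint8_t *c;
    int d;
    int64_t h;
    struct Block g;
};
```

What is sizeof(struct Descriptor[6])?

Block: @0: score [4B, align 4] → 4; @4: x [4B, align 4] → 8; @8: cooldown [8B, align 8] → 16; @16: target [8B, align 8] → 24; @24: vy [1B, align 1] → 25; +7 tail pad (align 8); size 32, align 8
@0: f [1B, align 1] → 1
@1: a [1B, align 1] → 2
+6 pad (align 8)
@8: b [72B, align 8] → 80
@80: e [1B, align 1] → 81
+3 pad (align 4)
@84: c [4B, align 4] → 88
@88: d [4B, align 4] → 92
+4 pad (align 8)
@96: h [8B, align 8] → 104
@104: g [32B, align 8] → 136
size 136, align 8
array of 6: 6 × 136 = 816

816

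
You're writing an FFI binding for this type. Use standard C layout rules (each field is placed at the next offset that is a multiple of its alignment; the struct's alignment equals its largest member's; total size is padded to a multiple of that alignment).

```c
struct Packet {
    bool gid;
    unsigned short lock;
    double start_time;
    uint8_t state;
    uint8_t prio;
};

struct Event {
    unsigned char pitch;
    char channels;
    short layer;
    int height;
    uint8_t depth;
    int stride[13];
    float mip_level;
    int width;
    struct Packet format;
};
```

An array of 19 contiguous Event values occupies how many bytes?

Packet: @0: gid [1B, align 1] → 1; +1 pad (align 2); @2: lock [2B, align 2] → 4; +4 pad (align 8); @8: start_time [8B, align 8] → 16; @16: state [1B, align 1] → 17; @17: prio [1B, align 1] → 18; +6 tail pad (align 8); size 24, align 8
@0: pitch [1B, align 1] → 1
@1: channels [1B, align 1] → 2
@2: layer [2B, align 2] → 4
@4: height [4B, align 4] → 8
@8: depth [1B, align 1] → 9
+3 pad (align 4)
@12: stride [52B, align 4] → 64
@64: mip_level [4B, align 4] → 68
@68: width [4B, align 4] → 72
@72: format [24B, align 8] → 96
size 96, align 8
array of 19: 19 × 96 = 1824

1824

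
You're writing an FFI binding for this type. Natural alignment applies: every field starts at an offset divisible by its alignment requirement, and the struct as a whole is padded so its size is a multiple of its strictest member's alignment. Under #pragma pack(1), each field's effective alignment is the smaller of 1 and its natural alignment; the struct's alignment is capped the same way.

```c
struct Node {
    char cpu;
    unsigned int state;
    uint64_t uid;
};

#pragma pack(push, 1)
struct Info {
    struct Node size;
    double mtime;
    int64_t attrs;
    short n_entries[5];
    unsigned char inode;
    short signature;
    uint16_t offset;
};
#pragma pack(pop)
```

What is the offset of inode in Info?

Node: @0: cpu [1B, align 1] → 1; +3 pad (align 4); @4: state [4B, align 4] → 8; @8: uid [8B, align 8] → 16; size 16, align 8
@0: size [16B, align 1] → 16
@16: mtime [8B, align 1] → 24
@24: attrs [8B, align 1] → 32
@32: n_entries [10B, align 1] → 42
@42: inode [1B, align 1] → 43

42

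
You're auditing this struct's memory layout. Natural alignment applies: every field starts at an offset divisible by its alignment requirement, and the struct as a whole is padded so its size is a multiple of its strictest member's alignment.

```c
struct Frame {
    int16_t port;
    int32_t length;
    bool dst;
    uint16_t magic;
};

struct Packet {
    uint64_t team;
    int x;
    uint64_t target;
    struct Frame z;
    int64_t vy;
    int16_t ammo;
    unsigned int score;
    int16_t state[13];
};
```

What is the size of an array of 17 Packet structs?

1496

Frame: 0..2  port  (2B, 2-aligned); 2..4  -- padding (2B); 4..8  length  (4B, 4-aligned); 8..9  dst  (1B, 1-aligned); 9..10  -- padding (1B); 10..12  magic  (2B, 2-aligned); sizeof = 12, alignof = 4
0..8  team  (8B, 8-aligned)
8..12  x  (4B, 4-aligned)
12..16  -- padding (4B)
16..24  target  (8B, 8-aligned)
24..36  z  (12B, 4-aligned)
36..40  -- padding (4B)
40..48  vy  (8B, 8-aligned)
48..50  ammo  (2B, 2-aligned)
50..52  -- padding (2B)
52..56  score  (4B, 4-aligned)
56..82  state  (26B, 2-aligned)
82..88  -- tail padding (6B)
sizeof = 88, alignof = 8
array of 17: 17 × 88 = 1496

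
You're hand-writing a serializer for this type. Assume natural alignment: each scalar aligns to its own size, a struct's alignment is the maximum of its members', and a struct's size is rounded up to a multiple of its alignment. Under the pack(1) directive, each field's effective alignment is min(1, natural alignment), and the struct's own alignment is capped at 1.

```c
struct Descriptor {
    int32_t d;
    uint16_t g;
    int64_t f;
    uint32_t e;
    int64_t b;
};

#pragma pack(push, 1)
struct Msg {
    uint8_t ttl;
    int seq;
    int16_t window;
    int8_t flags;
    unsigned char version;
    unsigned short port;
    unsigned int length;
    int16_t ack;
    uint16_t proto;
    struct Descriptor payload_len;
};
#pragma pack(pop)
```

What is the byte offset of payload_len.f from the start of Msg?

27

Descriptor: @0: d [4B, align 4] → 4; @4: g [2B, align 2] → 6; +2 pad (align 8); @8: f [8B, align 8] → 16; @16: e [4B, align 4] → 20; +4 pad (align 8); @24: b [8B, align 8] → 32; size 32, align 8
@0: ttl [1B, align 1] → 1
@1: seq [4B, align 1] → 5
@5: window [2B, align 1] → 7
@7: flags [1B, align 1] → 8
@8: version [1B, align 1] → 9
@9: port [2B, align 1] → 11
@11: length [4B, align 1] → 15
@15: ack [2B, align 1] → 17
@17: proto [2B, align 1] → 19
@19: payload_len [32B, align 1] → 51
within Descriptor: f at 8
19 + 8 = 27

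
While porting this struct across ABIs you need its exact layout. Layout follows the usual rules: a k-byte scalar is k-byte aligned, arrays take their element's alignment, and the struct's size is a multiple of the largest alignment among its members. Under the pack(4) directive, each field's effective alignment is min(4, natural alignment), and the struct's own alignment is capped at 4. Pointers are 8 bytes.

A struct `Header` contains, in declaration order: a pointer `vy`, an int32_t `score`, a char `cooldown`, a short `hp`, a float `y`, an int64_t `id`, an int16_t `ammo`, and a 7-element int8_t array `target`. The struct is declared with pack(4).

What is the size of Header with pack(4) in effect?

40

0..8  vy  (8B, 4-aligned)
8..12  score  (4B, 4-aligned)
12..13  cooldown  (1B, 1-aligned)
13..14  -- padding (1B)
14..16  hp  (2B, 2-aligned)
16..20  y  (4B, 4-aligned)
20..28  id  (8B, 4-aligned)
28..30  ammo  (2B, 2-aligned)
30..37  target  (7B, 1-aligned)
37..40  -- tail padding (3B)
sizeof = 40, alignof = 4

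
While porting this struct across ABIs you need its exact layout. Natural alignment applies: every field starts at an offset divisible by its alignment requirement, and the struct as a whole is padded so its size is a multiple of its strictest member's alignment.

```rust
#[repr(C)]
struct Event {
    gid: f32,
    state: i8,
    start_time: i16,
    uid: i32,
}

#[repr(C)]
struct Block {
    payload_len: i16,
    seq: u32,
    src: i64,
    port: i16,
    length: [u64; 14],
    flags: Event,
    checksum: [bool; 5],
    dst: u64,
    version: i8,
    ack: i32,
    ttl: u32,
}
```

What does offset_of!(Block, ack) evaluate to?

172

Event: @0: gid [4B, align 4] → 4; @4: state [1B, align 1] → 5; +1 pad (align 2); @6: start_time [2B, align 2] → 8; @8: uid [4B, align 4] → 12; size 12, align 4
@0: payload_len [2B, align 2] → 2
+2 pad (align 4)
@4: seq [4B, align 4] → 8
@8: src [8B, align 8] → 16
@16: port [2B, align 2] → 18
+6 pad (align 8)
@24: length [112B, align 8] → 136
@136: flags [12B, align 4] → 148
@148: checksum [5B, align 1] → 153
+7 pad (align 8)
@160: dst [8B, align 8] → 168
@168: version [1B, align 1] → 169
+3 pad (align 4)
@172: ack [4B, align 4] → 176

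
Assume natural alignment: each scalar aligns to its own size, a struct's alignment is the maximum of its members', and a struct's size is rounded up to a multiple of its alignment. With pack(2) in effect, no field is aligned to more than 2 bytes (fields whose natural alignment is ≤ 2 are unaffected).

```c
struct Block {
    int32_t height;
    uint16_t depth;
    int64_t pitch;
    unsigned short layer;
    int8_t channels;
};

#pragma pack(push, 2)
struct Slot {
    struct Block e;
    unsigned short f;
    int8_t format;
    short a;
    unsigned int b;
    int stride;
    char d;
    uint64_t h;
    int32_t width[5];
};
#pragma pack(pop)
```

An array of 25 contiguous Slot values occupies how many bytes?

Block: 0..4  height  (4B, 4-aligned); 4..6  depth  (2B, 2-aligned); 6..8  -- padding (2B); 8..16  pitch  (8B, 8-aligned); 16..18  layer  (2B, 2-aligned); 18..19  channels  (1B, 1-aligned); 19..24  -- tail padding (5B); sizeof = 24, alignof = 8
0..24  e  (24B, 2-aligned)
24..26  f  (2B, 2-aligned)
26..27  format  (1B, 1-aligned)
27..28  -- padding (1B)
28..30  a  (2B, 2-aligned)
30..34  b  (4B, 2-aligned)
34..38  stride  (4B, 2-aligned)
38..39  d  (1B, 1-aligned)
39..40  -- padding (1B)
40..48  h  (8B, 2-aligned)
48..68  width  (20B, 2-aligned)
sizeof = 68, alignof = 2
array of 25: 25 × 68 = 1700

1700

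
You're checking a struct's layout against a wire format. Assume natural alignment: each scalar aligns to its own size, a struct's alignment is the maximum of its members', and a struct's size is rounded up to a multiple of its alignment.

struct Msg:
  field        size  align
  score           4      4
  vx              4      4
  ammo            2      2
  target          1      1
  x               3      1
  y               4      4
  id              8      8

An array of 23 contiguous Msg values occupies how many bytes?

score at 0 (size 4, align 4) → ends 4
vx at 4 (size 4, align 4) → ends 8
ammo at 8 (size 2, align 2) → ends 10
target at 10 (size 1, align 1) → ends 11
x at 11 (size 3, align 1) → ends 14
pad 2 to align 4 for y
y at 16 (size 4, align 4) → ends 20
pad 4 to align 8 for id
id at 24 (size 8, align 8) → ends 32
total 32 bytes, alignment 8
array of 23: 23 × 32 = 736

736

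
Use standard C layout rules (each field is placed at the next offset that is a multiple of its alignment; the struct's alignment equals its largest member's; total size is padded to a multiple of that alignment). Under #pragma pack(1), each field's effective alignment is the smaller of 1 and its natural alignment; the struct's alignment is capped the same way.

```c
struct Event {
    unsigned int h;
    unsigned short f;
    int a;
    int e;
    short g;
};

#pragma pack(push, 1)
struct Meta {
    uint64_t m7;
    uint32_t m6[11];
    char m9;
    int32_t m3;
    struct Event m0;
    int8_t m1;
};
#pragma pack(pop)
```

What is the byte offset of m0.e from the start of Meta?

69

Event: h at 0 (size 4, align 4) → ends 4; f at 4 (size 2, align 2) → ends 6; pad 2 to align 4 for a; a at 8 (size 4, align 4) → ends 12; e at 12 (size 4, align 4) → ends 16; g at 16 (size 2, align 2) → ends 18; tail pad 2 to reach multiple of 4; total 20 bytes, alignment 4
m7 at 0 (size 8, align 1) → ends 8
m6 at 8 (size 44, align 1) → ends 52
m9 at 52 (size 1, align 1) → ends 53
m3 at 53 (size 4, align 1) → ends 57
m0 at 57 (size 20, align 1) → ends 77
within Event: e at 12
57 + 12 = 69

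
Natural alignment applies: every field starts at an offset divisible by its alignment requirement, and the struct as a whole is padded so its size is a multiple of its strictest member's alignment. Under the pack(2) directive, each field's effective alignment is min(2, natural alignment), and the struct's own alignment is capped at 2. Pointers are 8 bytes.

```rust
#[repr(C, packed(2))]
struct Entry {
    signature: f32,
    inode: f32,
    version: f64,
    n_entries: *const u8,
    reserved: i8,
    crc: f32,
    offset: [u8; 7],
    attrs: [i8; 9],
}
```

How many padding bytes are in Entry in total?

1

@0: signature [4B, align 2] → 4
@4: inode [4B, align 2] → 8
@8: version [8B, align 2] → 16
@16: n_entries [8B, align 2] → 24
@24: reserved [1B, align 1] → 25
+1 pad (align 2)
@26: crc [4B, align 2] → 30
@30: offset [7B, align 1] → 37
@37: attrs [9B, align 1] → 46
size 46, align 2
data bytes 45, size 46 → padding 1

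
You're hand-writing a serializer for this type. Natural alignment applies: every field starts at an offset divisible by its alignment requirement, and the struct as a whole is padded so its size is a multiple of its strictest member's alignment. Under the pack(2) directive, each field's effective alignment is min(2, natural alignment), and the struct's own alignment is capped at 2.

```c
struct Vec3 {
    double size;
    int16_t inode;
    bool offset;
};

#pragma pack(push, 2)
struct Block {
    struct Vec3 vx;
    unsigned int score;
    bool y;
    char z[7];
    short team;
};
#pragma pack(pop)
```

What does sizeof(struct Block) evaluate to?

30 bytes

Vec3: 0..8  size  (8B, 8-aligned); 8..10  inode  (2B, 2-aligned); 10..11  offset  (1B, 1-aligned); 11..16  -- tail padding (5B); sizeof = 16, alignof = 8
0..16  vx  (16B, 2-aligned)
16..20  score  (4B, 2-aligned)
20..21  y  (1B, 1-aligned)
21..28  z  (7B, 1-aligned)
28..30  team  (2B, 2-aligned)
sizeof = 30, alignof = 2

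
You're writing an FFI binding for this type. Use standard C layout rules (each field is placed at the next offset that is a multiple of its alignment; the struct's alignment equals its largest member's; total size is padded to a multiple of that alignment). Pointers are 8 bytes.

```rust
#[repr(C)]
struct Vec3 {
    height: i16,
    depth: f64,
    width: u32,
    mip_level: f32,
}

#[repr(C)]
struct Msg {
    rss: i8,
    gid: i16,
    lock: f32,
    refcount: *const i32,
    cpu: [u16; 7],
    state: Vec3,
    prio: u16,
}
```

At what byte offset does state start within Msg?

32

Vec3: @0: height [2B, align 2] → 2; +6 pad (align 8); @8: depth [8B, align 8] → 16; @16: width [4B, align 4] → 20; @20: mip_level [4B, align 4] → 24; size 24, align 8
@0: rss [1B, align 1] → 1
+1 pad (align 2)
@2: gid [2B, align 2] → 4
@4: lock [4B, align 4] → 8
@8: refcount [8B, align 8] → 16
@16: cpu [14B, align 2] → 30
+2 pad (align 8)
@32: state [24B, align 8] → 56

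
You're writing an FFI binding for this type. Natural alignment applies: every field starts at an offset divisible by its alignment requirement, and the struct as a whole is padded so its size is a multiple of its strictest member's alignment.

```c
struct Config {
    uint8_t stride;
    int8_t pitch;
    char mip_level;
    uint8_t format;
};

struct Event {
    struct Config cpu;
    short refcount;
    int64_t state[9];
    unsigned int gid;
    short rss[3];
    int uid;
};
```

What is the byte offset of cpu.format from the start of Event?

Config: @0: stride [1B, align 1] → 1; @1: pitch [1B, align 1] → 2; @2: mip_level [1B, align 1] → 3; @3: format [1B, align 1] → 4; size 4, align 1
@0: cpu [4B, align 1] → 4
within Config: format at 3
0 + 3 = 3

3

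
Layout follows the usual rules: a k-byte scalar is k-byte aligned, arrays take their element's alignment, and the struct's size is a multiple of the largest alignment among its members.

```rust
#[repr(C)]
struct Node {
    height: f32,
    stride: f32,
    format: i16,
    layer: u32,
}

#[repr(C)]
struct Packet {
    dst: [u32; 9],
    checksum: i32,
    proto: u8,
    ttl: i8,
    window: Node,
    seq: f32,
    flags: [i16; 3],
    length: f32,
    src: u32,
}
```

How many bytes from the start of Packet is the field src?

Node: 0..4  height  (4B, 4-aligned); 4..8  stride  (4B, 4-aligned); 8..10  format  (2B, 2-aligned); 10..12  -- padding (2B); 12..16  layer  (4B, 4-aligned); sizeof = 16, alignof = 4
0..36  dst  (36B, 4-aligned)
36..40  checksum  (4B, 4-aligned)
40..41  proto  (1B, 1-aligned)
41..42  ttl  (1B, 1-aligned)
42..44  -- padding (2B)
44..60  window  (16B, 4-aligned)
60..64  seq  (4B, 4-aligned)
64..70  flags  (6B, 2-aligned)
70..72  -- padding (2B)
72..76  length  (4B, 4-aligned)
76..80  src  (4B, 4-aligned)

76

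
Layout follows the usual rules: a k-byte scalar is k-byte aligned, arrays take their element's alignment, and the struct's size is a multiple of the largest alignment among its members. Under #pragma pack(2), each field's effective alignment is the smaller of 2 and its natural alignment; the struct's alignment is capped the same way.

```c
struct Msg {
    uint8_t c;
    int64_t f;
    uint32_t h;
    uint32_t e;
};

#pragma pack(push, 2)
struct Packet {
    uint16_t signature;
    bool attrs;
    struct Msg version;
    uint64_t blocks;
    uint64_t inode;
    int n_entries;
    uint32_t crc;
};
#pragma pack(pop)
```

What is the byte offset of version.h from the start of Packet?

20

Msg: 0..1  c  (1B, 1-aligned); 1..8  -- padding (7B); 8..16  f  (8B, 8-aligned); 16..20  h  (4B, 4-aligned); 20..24  e  (4B, 4-aligned); sizeof = 24, alignof = 8
0..2  signature  (2B, 2-aligned)
2..3  attrs  (1B, 1-aligned)
3..4  -- padding (1B)
4..28  version  (24B, 2-aligned)
within Msg: h at 16
4 + 16 = 20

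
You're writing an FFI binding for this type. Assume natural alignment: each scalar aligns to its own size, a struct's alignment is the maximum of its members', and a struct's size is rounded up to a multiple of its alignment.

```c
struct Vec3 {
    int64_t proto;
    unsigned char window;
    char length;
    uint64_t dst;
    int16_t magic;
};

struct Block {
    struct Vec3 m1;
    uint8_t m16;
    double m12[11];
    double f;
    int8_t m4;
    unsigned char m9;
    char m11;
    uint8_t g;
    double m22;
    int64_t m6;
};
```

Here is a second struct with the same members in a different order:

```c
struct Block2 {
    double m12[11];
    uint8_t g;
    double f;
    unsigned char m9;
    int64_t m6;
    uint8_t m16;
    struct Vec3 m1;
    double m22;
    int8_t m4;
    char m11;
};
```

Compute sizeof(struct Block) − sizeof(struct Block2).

Vec3: proto at 0 (size 8, align 8) → ends 8; window at 8 (size 1, align 1) → ends 9; length at 9 (size 1, align 1) → ends 10; pad 6 to align 8 for dst; dst at 16 (size 8, align 8) → ends 24; magic at 24 (size 2, align 2) → ends 26; tail pad 6 to reach multiple of 8; total 32 bytes, alignment 8
m1 at 0 (size 32, align 8) → ends 32
m16 at 32 (size 1, align 1) → ends 33
pad 7 to align 8 for m12
m12 at 40 (size 88, align 8) → ends 128
f at 128 (size 8, align 8) → ends 136
m4 at 136 (size 1, align 1) → ends 137
m9 at 137 (size 1, align 1) → ends 138
m11 at 138 (size 1, align 1) → ends 139
g at 139 (size 1, align 1) → ends 140
pad 4 to align 8 for m22
m22 at 144 (size 8, align 8) → ends 152
m6 at 152 (size 8, align 8) → ends 160
total 160 bytes, alignment 8
— Block2 —
m12 at 0 (size 88, align 8) → ends 88
g at 88 (size 1, align 1) → ends 89
pad 7 to align 8 for f
f at 96 (size 8, align 8) → ends 104
m9 at 104 (size 1, align 1) → ends 105
pad 7 to align 8 for m6
m6 at 112 (size 8, align 8) → ends 120
m16 at 120 (size 1, align 1) → ends 121
pad 7 to align 8 for m1
m1 at 128 (size 32, align 8) → ends 160
m22 at 160 (size 8, align 8) → ends 168
m4 at 168 (size 1, align 1) → ends 169
m11 at 169 (size 1, align 1) → ends 170
tail pad 6 to reach multiple of 8
total 176 bytes, alignment 8
160 − 176 = -16

-16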